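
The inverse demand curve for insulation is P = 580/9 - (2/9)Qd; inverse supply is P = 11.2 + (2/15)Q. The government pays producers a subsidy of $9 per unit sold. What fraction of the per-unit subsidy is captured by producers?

Producer share = 0.375

Pre-subsidy: 580/9 - (2/9)Q = 11.2 + (2/15)Q gives Q* = 149.75 and P* = 187/6.
With the subsidy, sellers receive Ps = Pb + 9 for each unit, where Pb is the price buyers pay.
On the curves, Pb = 580/9 - (2/9)Q and Ps = 11.2 + (2/15)Q; the wedge Ps − Pb = 9 gives 11.2 + (2/15)Q − (580/9 - (2/9)Q) = 9, so Q' = 175.0625.
Then Pb = 580/9 − (2/9)·175.0625 = 613/24 and Ps = 11.2 + (2/15)·175.0625 = 829/24.
Buyers' price falls by P* − Pb = 187/6 − 613/24 = 5.625; sellers' price rises by Ps − P* = 829/24 − 187/6 = 3.375.
So producers capture 3.375/9 = 0.375 of each unit of subsidy.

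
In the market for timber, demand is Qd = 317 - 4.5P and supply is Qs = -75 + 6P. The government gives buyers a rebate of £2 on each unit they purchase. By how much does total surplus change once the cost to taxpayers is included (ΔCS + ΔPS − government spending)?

Pre-subsidy: 317 - 4.5P = -75 + 6P gives P* = 112/3, Q* = 149.
With the rebate, buyers effectively pay Pb = Ps − 2, where Ps is the price sellers receive.
Demand in terms of Ps becomes Qd = 317 − 4.5(Ps − 2) = 326 - 4.5Ps. Setting this equal to supply: 326 - 4.5Ps = -75 + 6Ps, so Ps = 802/21.
Buyers pay Pb = 802/21 − 2 = 760/21; Q' = -75 + 6·(802/21) = 1079/7.
ΔCS = ½(149 + 1079/7)(112/3 − 760/21) = 8488/49; ΔPS = ½(149 + 1079/7)(802/21 − 112/3) = 6366/49.
Government spending = 2 × 1079/7 = 2158/7.
Net change = 8488/49 + 6366/49 − 2158/7 = -36/7. The loss equals the DWL triangle ½·2·36/7.

Net change in total surplus = -36/7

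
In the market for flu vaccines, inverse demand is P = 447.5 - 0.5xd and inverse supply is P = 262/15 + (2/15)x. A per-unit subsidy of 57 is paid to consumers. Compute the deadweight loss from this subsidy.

Pre-subsidy: 447.5 - 0.5x = 262/15 + (2/15)x gives x* = 679 and P* = 108.
With the rebate, buyers effectively pay Pb = Ps − 57, where Ps is the price sellers receive.
On the curves, Pb = 447.5 - 0.5x and Ps = 262/15 + (2/15)x; the wedge Ps − Pb = 57 gives 262/15 + (2/15)x − (447.5 - 0.5x) = 57, so x' = 769.
Then Pb = 447.5 − 0.5·769 = 63 and Ps = 262/15 + (2/15)·769 = 120.
The subsidy expands output by 769 − 679 = 90 past the efficient level; on those units the gap between marginal cost and willingness to pay runs from 0 up to 57.
DWL = ½ × 57 × 90 = 2565.

Deadweight loss = 2565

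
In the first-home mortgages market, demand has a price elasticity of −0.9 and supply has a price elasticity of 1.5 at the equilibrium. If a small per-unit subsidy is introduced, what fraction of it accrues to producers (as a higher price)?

For a small subsidy around the equilibrium, the benefit split depends on the relative slopes, which at a point are proportional to the elasticities.
Buyer share = εs/(εs + |εd|) = 1.5/(1.5 + 0.9) = 0.625; seller share = |εd|/(εs + |εd|) = 0.375.
So producers capture 0.375 of the subsidy.

Producer share = 0.375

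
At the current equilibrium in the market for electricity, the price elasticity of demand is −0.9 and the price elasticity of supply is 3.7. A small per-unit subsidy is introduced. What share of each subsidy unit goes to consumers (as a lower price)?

Consumer share = 37/46

For a small subsidy around the equilibrium, the benefit split depends on the relative slopes, which at a point are proportional to the elasticities.
Buyer share = εs/(εs + |εd|) = 3.7/(3.7 + 0.9) = 37/46; seller share = |εd|/(εs + |εd|) = 9/46.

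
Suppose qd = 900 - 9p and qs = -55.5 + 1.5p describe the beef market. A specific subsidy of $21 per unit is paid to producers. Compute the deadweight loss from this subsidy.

Deadweight loss = $283.5

Pre-subsidy: 900 - 9p = -55.5 + 1.5p gives p* = 91, q* = 81.
With the subsidy, sellers receive ps = pb + 21 for each unit, where pb is the price buyers pay.
Supply in terms of pb becomes qs = -55.5 + 1.5(pb + 21) = -24 + 1.5pb. Setting this equal to demand: 900 - 9pb = -24 + 1.5pb, so pb = 88.
Sellers receive ps = 88 + 21 = 109; q' = 900 − 9·88 = 108.
The subsidy expands output by 108 − 81 = 27 past the efficient level; on those units the gap between marginal cost and willingness to pay runs from 0 up to 21.
DWL = ½ × 21 × 27 = 283.5.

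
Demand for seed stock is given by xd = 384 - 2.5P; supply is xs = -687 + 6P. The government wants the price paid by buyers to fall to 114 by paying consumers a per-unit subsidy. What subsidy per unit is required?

At a buyer price of 114, quantity demanded is 384 − 2.5·114 = 99.
Sellers supply 99 only when they receive Ps with -687 + 6·Ps = 99, i.e. Ps = 131.
s = Ps − Pb = 131 − 114 = 17.

Required subsidy s = 17 per unit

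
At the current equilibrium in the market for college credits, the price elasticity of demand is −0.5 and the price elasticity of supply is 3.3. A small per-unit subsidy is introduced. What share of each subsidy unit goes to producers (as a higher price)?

For a small subsidy around the equilibrium, the benefit split depends on the relative slopes, which at a point are proportional to the elasticities.
Buyer share = εs/(εs + |εd|) = 3.3/(3.3 + 0.5) = 33/38; seller share = |εd|/(εs + |εd|) = 5/38.
So producers capture 5/38 of the subsidy.

Producer share = 5/38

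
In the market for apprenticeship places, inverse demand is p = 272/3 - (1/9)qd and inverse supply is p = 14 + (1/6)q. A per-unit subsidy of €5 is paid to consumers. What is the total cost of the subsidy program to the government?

Pre-subsidy: 272/3 - (1/9)q = 14 + (1/6)q gives q* = 276 and p* = 60.
With the rebate, buyers effectively pay pb = ps − 5, where ps is the price sellers receive.
On the curves, pb = 272/3 - (1/9)q and ps = 14 + (1/6)q; the wedge ps − pb = 5 gives 14 + (1/6)q − (272/3 - (1/9)q) = 5, so q' = 294.
Then pb = 272/3 − (1/9)·294 = 58 and ps = 14 + (1/6)·294 = 63.
Government outlay = subsidy × quantity = 5 × 294 = 1470.

Government cost = €1470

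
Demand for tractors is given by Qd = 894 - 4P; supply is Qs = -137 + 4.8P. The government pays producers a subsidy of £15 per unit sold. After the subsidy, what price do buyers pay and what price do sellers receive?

Buyers pay 4795/44; sellers receive 5455/44

Pre-subsidy: 894 - 4P = -137 + 4.8P gives P* = 5155/44, Q* = 4679/11.
With the subsidy, sellers receive Ps = Pb + 15 for each unit, where Pb is the price buyers pay.
Supply in terms of Pb becomes Qs = -137 + 4.8(Pb + 15) = -65 + 4.8Pb. Setting this equal to demand: 894 - 4Pb = -65 + 4.8Pb, so Pb = 4795/44.
Sellers receive Ps = 4795/44 + 15 = 5455/44; Q' = 894 − 4·(4795/44) = 5039/11.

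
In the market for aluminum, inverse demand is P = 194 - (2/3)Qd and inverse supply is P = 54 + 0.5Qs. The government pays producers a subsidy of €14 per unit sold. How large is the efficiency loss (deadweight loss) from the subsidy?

Pre-subsidy: 194 - (2/3)Q = 54 + 0.5Q gives Q* = 120 and P* = 114.
With the subsidy, sellers receive Ps = Pb + 14 for each unit, where Pb is the price buyers pay.
On the curves, Pb = 194 - (2/3)Q and Ps = 54 + 0.5Q; the wedge Ps − Pb = 14 gives 54 + 0.5Q − (194 - (2/3)Q) = 14, so Q' = 132.
Then Pb = 194 − (2/3)·132 = 106 and Ps = 54 + 0.5·132 = 120.
The subsidy expands output by 132 − 120 = 12 past the efficient level; on those units the gap between marginal cost and willingness to pay runs from 0 up to 14.
DWL = ½ × 14 × 12 = 84.

Deadweight loss = €84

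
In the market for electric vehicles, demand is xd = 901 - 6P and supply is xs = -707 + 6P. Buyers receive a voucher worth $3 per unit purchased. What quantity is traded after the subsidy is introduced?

x' = 106

Pre-subsidy: 901 - 6P = -707 + 6P gives P* = 134, x* = 97.
With the rebate, buyers effectively pay Pb = Ps − 3, where Ps is the price sellers receive.
Demand in terms of Ps becomes xd = 901 − 6(Ps − 3) = 919 - 6Ps. Setting this equal to supply: 919 - 6Ps = -707 + 6Ps, so Ps = 135.5.
Buyers pay Pb = 135.5 − 3 = 132.5; x' = -707 + 6·135.5 = 106.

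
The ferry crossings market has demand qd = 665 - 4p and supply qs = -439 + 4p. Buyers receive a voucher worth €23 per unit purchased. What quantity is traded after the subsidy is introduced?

q' = 159

Pre-subsidy: 665 - 4p = -439 + 4p gives p* = 138, q* = 113.
With the rebate, buyers effectively pay pb = ps − 23, where ps is the price sellers receive.
Demand in terms of ps becomes qd = 665 − 4(ps − 23) = 757 - 4ps. Setting this equal to supply: 757 - 4ps = -439 + 4ps, so ps = 149.5.
Buyers pay pb = 149.5 − 23 = 126.5; q' = -439 + 4·149.5 = 159.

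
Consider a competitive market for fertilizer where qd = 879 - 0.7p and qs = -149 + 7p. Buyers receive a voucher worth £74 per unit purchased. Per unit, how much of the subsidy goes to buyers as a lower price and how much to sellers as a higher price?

Pre-subsidy: 879 - 0.7p = -149 + 7p gives p* = 10280/77, q* = 8641/11.
With the rebate, buyers effectively pay pb = ps − 74, where ps is the price sellers receive.
Demand in terms of ps becomes qd = 879 − 0.7(ps − 74) = 930.8 - 0.7ps. Setting this equal to supply: 930.8 - 0.7ps = -149 + 7ps, so ps = 10798/77.
Buyers pay pb = 10798/77 − 74 = 5100/77; q' = -149 + 7·(10798/77) = 9159/11.
Buyers' price falls by p* − pb = 10280/77 − 5100/77 = 740/11; sellers' price rises by ps − p* = 10798/77 − 10280/77 = 74/11.

Buyers gain 740/11 per unit; sellers gain 74/11 per unit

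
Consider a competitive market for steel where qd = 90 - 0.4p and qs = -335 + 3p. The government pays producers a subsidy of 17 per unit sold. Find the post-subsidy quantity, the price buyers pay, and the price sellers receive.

q' = 46; buyers pay 110; sellers receive 127

Pre-subsidy: 90 - 0.4p = -335 + 3p gives p* = 125, q* = 40.
With the subsidy, sellers receive ps = pb + 17 for each unit, where pb is the price buyers pay.
Supply in terms of pb becomes qs = -335 + 3(pb + 17) = -284 + 3pb. Setting this equal to demand: 90 - 0.4pb = -284 + 3pb, so pb = 110.
Sellers receive ps = 110 + 17 = 127; q' = 90 − 0.4·110 = 46.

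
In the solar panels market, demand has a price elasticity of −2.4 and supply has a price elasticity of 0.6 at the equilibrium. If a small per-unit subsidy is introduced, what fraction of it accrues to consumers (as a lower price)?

For a small subsidy around the equilibrium, the benefit split depends on the relative slopes, which at a point are proportional to the elasticities.
Buyer share = εs/(εs + |εd|) = 0.6/(0.6 + 2.4) = 0.2; seller share = |εd|/(εs + |εd|) = 0.8.

Consumer share = 0.2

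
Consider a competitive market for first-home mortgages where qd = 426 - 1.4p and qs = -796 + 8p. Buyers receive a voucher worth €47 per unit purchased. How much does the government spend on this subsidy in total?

Government cost = €14100

Pre-subsidy: 426 - 1.4p = -796 + 8p gives p* = 130, q* = 244.
With the rebate, buyers effectively pay pb = ps − 47, where ps is the price sellers receive.
Demand in terms of ps becomes qd = 426 − 1.4(ps − 47) = 491.8 - 1.4ps. Setting this equal to supply: 491.8 - 1.4ps = -796 + 8ps, so ps = 137.
Buyers pay pb = 137 − 47 = 90; q' = -796 + 8·137 = 300.
Government outlay = subsidy × quantity = 47 × 300 = 14100.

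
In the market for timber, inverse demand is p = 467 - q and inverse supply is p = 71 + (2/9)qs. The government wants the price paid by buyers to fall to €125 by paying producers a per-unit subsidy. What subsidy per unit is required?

Required subsidy s = €22 per unit

At a buyer price of 125, quantity demanded is 467 − 1·125 = 342.
Sellers supply 342 only when they receive ps = 71 + (2/9)·342 = 147.
s = ps − pb = 147 − 125 = 22.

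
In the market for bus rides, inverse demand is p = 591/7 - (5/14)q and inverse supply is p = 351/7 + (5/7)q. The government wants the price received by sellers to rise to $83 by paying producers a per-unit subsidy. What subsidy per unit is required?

Required subsidy s = $15 per unit

At a seller price of 83, quantity supplied is -70.2 + 1.4·83 = 46.
Buyers absorb 46 only when they pay pb = 591/7 − (5/14)·46 = 68.
s = ps − pb = 83 − 68 = 15.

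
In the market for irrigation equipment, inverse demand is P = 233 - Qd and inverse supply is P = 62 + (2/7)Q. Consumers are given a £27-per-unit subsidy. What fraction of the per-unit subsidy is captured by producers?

Pre-subsidy: 233 - Q = 62 + (2/7)Q gives Q* = 133 and P* = 100.
With the rebate, buyers effectively pay Pb = Ps − 27, where Ps is the price sellers receive.
On the curves, Pb = 233 - Q and Ps = 62 + (2/7)Q; the wedge Ps − Pb = 27 gives 62 + (2/7)Q − (233 - Q) = 27, so Q' = 154.
Then Pb = 233 − 1·154 = 79 and Ps = 62 + (2/7)·154 = 106.
Buyers' price falls by P* − Pb = 100 − 79 = 21; sellers' price rises by Ps − P* = 106 − 100 = 6.
So producers capture 6/27 = 2/9 of each unit of subsidy.

Producer share = 2/9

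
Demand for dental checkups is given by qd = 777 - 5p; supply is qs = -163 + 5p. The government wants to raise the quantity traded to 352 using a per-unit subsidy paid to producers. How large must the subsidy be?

At q = 352, invert demand for the buyer price: pb = (777 − 352)/5 = 85; invert supply for the seller price: ps = (352 − (-163))/5 = 103.
The subsidy must fill the gap: s = ps − pb = 103 − 85 = 18.

Required subsidy s = 18 per unit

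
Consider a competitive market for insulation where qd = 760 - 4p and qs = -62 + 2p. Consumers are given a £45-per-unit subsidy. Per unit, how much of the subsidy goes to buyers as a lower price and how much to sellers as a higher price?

Pre-subsidy: 760 - 4p = -62 + 2p gives p* = 137, q* = 212.
With the rebate, buyers effectively pay pb = ps − 45, where ps is the price sellers receive.
Demand in terms of ps becomes qd = 760 − 4(ps − 45) = 940 - 4ps. Setting this equal to supply: 940 - 4ps = -62 + 2ps, so ps = 167.
Buyers pay pb = 167 − 45 = 122; q' = -62 + 2·167 = 272.
Buyers' price falls by p* − pb = 137 − 122 = 15; sellers' price rises by ps − p* = 167 − 137 = 30.

Buyers gain £15 per unit; sellers gain £30 per unit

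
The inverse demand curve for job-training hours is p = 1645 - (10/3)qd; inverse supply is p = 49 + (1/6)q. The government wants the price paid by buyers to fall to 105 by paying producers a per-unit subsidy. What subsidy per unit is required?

At a buyer price of 105, quantity demanded is 493.5 − 0.3·105 = 462.
Sellers supply 462 only when they receive ps = 49 + (1/6)·462 = 126.
s = ps − pb = 126 − 105 = 21.

Required subsidy s = 21 per unit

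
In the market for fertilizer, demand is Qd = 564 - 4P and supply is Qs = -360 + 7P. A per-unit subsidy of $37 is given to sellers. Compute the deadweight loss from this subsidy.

Deadweight loss = 19166/11

Pre-subsidy: 564 - 4P = -360 + 7P gives P* = 84, Q* = 228.
With the subsidy, sellers receive Ps = Pb + 37 for each unit, where Pb is the price buyers pay.
Supply in terms of Pb becomes Qs = -360 + 7(Pb + 37) = -101 + 7Pb. Setting this equal to demand: 564 - 4Pb = -101 + 7Pb, so Pb = 665/11.
Sellers receive Ps = 665/11 + 37 = 1072/11; Q' = 564 − 4·(665/11) = 3544/11.
The subsidy expands output by 3544/11 − 228 = 1036/11 past the efficient level; on those units the gap between marginal cost and willingness to pay runs from 0 up to 37.
DWL = ½ × 37 × 1036/11 = 19166/11.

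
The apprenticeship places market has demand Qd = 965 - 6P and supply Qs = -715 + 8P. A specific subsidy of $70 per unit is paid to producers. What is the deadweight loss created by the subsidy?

Deadweight loss = $8400

Pre-subsidy: 965 - 6P = -715 + 8P gives P* = 120, Q* = 245.
With the subsidy, sellers receive Ps = Pb + 70 for each unit, where Pb is the price buyers pay.
Supply in terms of Pb becomes Qs = -715 + 8(Pb + 70) = -155 + 8Pb. Setting this equal to demand: 965 - 6Pb = -155 + 8Pb, so Pb = 80.
Sellers receive Ps = 80 + 70 = 150; Q' = 965 − 6·80 = 485.
The subsidy expands output by 485 − 245 = 240 past the efficient level; on those units the gap between marginal cost and willingness to pay runs from 0 up to 70.
DWL = ½ × 70 × 240 = 8400.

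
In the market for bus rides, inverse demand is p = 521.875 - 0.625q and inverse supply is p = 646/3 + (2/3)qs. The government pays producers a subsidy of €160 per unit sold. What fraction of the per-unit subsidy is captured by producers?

Producer share = 16/31

Pre-subsidy: 521.875 - 0.625q = 646/3 + (2/3)q gives q* = 7357/31 and p* = 11580/31.
With the subsidy, sellers receive ps = pb + 160 for each unit, where pb is the price buyers pay.
On the curves, pb = 521.875 - 0.625q and ps = 646/3 + (2/3)q; the wedge ps − pb = 160 gives 646/3 + (2/3)q − (521.875 - 0.625q) = 160, so q' = 11197/31.
Then pb = 521.875 − 0.625·(11197/31) = 9180/31 and ps = 646/3 + (2/3)·(11197/31) = 14140/31.
Buyers' price falls by p* − pb = 11580/31 − 9180/31 = 2400/31; sellers' price rises by ps − p* = 14140/31 − 11580/31 = 2560/31.
So producers capture (2560/31)/160 = 16/31 of each unit of subsidy.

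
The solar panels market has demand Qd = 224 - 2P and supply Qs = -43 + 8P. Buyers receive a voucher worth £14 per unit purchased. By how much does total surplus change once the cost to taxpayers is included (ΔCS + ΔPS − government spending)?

Net change in total surplus = -£156.8

Pre-subsidy: 224 - 2P = -43 + 8P gives P* = 26.7, Q* = 170.6.
With the rebate, buyers effectively pay Pb = Ps − 14, where Ps is the price sellers receive.
Demand in terms of Ps becomes Qd = 224 − 2(Ps − 14) = 252 - 2Ps. Setting this equal to supply: 252 - 2Ps = -43 + 8Ps, so Ps = 29.5.
Buyers pay Pb = 29.5 − 14 = 15.5; Q' = -43 + 8·29.5 = 193.
ΔCS = ½(170.6 + 193)(26.7 − 15.5) = 2036.16; ΔPS = ½(170.6 + 193)(29.5 − 26.7) = 509.04.
Government spending = 14 × 193 = 2702.
Net change = 2036.16 + 509.04 − 2702 = -156.8. The loss equals the DWL triangle ½·14·22.4.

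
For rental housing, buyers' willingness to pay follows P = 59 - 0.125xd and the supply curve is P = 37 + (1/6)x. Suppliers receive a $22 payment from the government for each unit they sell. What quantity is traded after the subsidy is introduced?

x' = 1056/7

Pre-subsidy: 59 - 0.125x = 37 + (1/6)x gives x* = 528/7 and P* = 347/7.
With the subsidy, sellers receive Ps = Pb + 22 for each unit, where Pb is the price buyers pay.
On the curves, Pb = 59 - 0.125x and Ps = 37 + (1/6)x; the wedge Ps − Pb = 22 gives 37 + (1/6)x − (59 - 0.125x) = 22, so x' = 1056/7.
Then Pb = 59 − 0.125·(1056/7) = 281/7 and Ps = 37 + (1/6)·(1056/7) = 435/7.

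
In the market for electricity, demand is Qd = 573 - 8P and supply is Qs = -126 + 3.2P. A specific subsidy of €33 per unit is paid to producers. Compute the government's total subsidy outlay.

Pre-subsidy: 573 - 8P = -126 + 3.2P gives P* = 3495/56, Q* = 516/7.
With the subsidy, sellers receive Ps = Pb + 33 for each unit, where Pb is the price buyers pay.
Supply in terms of Pb becomes Qs = -126 + 3.2(Pb + 33) = -20.4 + 3.2Pb. Setting this equal to demand: 573 - 8Pb = -20.4 + 3.2Pb, so Pb = 2967/56.
Sellers receive Ps = 2967/56 + 33 = 4815/56; Q' = 573 − 8·(2967/56) = 1044/7.
Government outlay = subsidy × quantity = 33 × 1044/7 = 34452/7.

Government cost = 34452/7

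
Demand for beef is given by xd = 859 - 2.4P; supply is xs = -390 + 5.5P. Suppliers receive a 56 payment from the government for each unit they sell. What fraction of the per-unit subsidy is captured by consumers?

Pre-subsidy: 859 - 2.4P = -390 + 5.5P gives P* = 12490/79, x* = 37885/79.
With the subsidy, sellers receive Ps = Pb + 56 for each unit, where Pb is the price buyers pay.
Supply in terms of Pb becomes xs = -390 + 5.5(Pb + 56) = -82 + 5.5Pb. Setting this equal to demand: 859 - 2.4Pb = -82 + 5.5Pb, so Pb = 9410/79.
Sellers receive Ps = 9410/79 + 56 = 13834/79; x' = 859 − 2.4·(9410/79) = 45277/79.
Buyers' price falls by P* − Pb = 12490/79 − 9410/79 = 3080/79; sellers' price rises by Ps − P* = 13834/79 − 12490/79 = 1344/79.
So consumers capture (3080/79)/56 = 55/79 of each unit of subsidy.

Consumer share = 55/79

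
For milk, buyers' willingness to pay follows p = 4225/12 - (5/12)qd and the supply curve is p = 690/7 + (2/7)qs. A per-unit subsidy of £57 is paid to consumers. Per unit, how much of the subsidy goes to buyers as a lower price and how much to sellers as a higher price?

Buyers gain 1995/59 per unit; sellers gain 1368/59 per unit

Pre-subsidy: 4225/12 - (5/12)q = 690/7 + (2/7)q gives q* = 21295/59 and p* = 11900/59.
With the rebate, buyers effectively pay pb = ps − 57, where ps is the price sellers receive.
On the curves, pb = 4225/12 - (5/12)q and ps = 690/7 + (2/7)q; the wedge ps − pb = 57 gives 690/7 + (2/7)q − (4225/12 - (5/12)q) = 57, so q' = 26083/59.
Then pb = 4225/12 − (5/12)·(26083/59) = 9905/59 and ps = 690/7 + (2/7)·(26083/59) = 13268/59.
Buyers' price falls by p* − pb = 11900/59 − 9905/59 = 1995/59; sellers' price rises by ps − p* = 13268/59 − 11900/59 = 1368/59.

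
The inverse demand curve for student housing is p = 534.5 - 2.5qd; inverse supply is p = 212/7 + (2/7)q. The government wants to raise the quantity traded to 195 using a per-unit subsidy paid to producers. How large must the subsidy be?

Required subsidy s = 39 per unit

At q = 195, from the demand curve buyers pay pb = 534.5 − 2.5·195 = 47; from the supply curve sellers need ps = 212/7 + (2/7)·195 = 86.
The subsidy must fill the gap: s = ps − pb = 86 − 47 = 39.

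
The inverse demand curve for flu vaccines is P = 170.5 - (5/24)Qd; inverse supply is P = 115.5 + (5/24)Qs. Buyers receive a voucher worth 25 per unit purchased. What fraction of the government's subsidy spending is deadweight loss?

Pre-subsidy: 170.5 - (5/24)Q = 115.5 + (5/24)Q gives Q* = 132 and P* = 143.
With the rebate, buyers effectively pay Pb = Ps − 25, where Ps is the price sellers receive.
On the curves, Pb = 170.5 - (5/24)Q and Ps = 115.5 + (5/24)Q; the wedge Ps − Pb = 25 gives 115.5 + (5/24)Q − (170.5 - (5/24)Q) = 25, so Q' = 192.
Then Pb = 170.5 − (5/24)·192 = 130.5 and Ps = 115.5 + (5/24)·192 = 155.5.
ΔCS = ½(132 + 192)(143 − 130.5) = 2025; ΔPS = ½(132 + 192)(155.5 − 143) = 2025.
Government spending = 25 × 192 = 4800.
DWL = ½ × 25 × (192 − 132) = 750; fraction = 750 / 4800 = 0.15625.

DWL / government spending = 0.15625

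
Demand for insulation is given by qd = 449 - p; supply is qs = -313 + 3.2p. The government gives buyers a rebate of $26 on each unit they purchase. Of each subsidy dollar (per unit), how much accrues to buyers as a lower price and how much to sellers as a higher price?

Buyers gain 416/21 per unit; sellers gain 130/21 per unit

Pre-subsidy: 449 - p = -313 + 3.2p gives p* = 1270/7, q* = 1873/7.
With the rebate, buyers effectively pay pb = ps − 26, where ps is the price sellers receive.
Demand in terms of ps becomes qd = 449 − 1(ps − 26) = 475 - ps. Setting this equal to supply: 475 - ps = -313 + 3.2ps, so ps = 3940/21.
Buyers pay pb = 3940/21 − 26 = 3394/21; q' = -313 + 3.2·(3940/21) = 6035/21.
Buyers' price falls by p* − pb = 1270/7 − 3394/21 = 416/21; sellers' price rises by ps − p* = 3940/21 − 1270/7 = 130/21.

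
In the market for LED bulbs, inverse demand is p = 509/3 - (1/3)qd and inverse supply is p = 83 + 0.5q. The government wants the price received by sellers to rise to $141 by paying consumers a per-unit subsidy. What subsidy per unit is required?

At a seller price of 141, quantity supplied is -166 + 2·141 = 116.
Buyers absorb 116 only when they pay pb = 509/3 − (1/3)·116 = 131.
s = ps − pb = 141 − 131 = 10.

Required subsidy s = $10 per unit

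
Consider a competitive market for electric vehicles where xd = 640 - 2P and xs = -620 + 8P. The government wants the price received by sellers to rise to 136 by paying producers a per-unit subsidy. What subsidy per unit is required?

At a seller price of 136, quantity supplied is -620 + 8·136 = 468.
Buyers absorb 468 only when they pay Pb with 640 − 2·Pb = 468, i.e. Pb = 86.
s = Ps − Pb = 136 − 86 = 50.

Required subsidy s = 50 per unit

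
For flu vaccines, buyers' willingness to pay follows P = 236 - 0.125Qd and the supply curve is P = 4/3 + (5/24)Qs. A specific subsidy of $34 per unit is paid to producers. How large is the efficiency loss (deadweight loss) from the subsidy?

Pre-subsidy: 236 - 0.125Q = 4/3 + (5/24)Q gives Q* = 704 and P* = 148.
With the subsidy, sellers receive Ps = Pb + 34 for each unit, where Pb is the price buyers pay.
On the curves, Pb = 236 - 0.125Q and Ps = 4/3 + (5/24)Q; the wedge Ps − Pb = 34 gives 4/3 + (5/24)Q − (236 - 0.125Q) = 34, so Q' = 806.
Then Pb = 236 − 0.125·806 = 135.25 and Ps = 4/3 + (5/24)·806 = 169.25.
The subsidy expands output by 806 − 704 = 102 past the efficient level; on those units the gap between marginal cost and willingness to pay runs from 0 up to 34.
DWL = ½ × 34 × 102 = 1734.

Deadweight loss = $1734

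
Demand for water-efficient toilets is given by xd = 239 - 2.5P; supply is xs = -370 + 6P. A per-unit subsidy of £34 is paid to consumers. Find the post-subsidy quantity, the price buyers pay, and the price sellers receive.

x' = 2038/17; buyers pay 810/17; sellers receive 1388/17

Pre-subsidy: 239 - 2.5P = -370 + 6P gives P* = 1218/17, x* = 1018/17.
With the rebate, buyers effectively pay Pb = Ps − 34, where Ps is the price sellers receive.
Demand in terms of Ps becomes xd = 239 − 2.5(Ps − 34) = 324 - 2.5Ps. Setting this equal to supply: 324 - 2.5Ps = -370 + 6Ps, so Ps = 1388/17.
Buyers pay Pb = 1388/17 − 34 = 810/17; x' = -370 + 6·(1388/17) = 2038/17.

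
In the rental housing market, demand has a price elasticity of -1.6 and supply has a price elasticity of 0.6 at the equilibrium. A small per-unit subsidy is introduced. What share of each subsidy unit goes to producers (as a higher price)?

For a small subsidy around the equilibrium, the benefit split depends on the relative slopes, which at a point are proportional to the elasticities.
Buyer share = εs/(εs + |εd|) = 0.6/(0.6 + 1.6) = 3/11; seller share = |εd|/(εs + |εd|) = 8/11.
So producers capture 8/11 of the subsidy.

Producer share = 8/11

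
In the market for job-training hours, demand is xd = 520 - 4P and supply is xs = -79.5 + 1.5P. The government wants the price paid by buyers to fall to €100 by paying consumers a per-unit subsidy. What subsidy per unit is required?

At a buyer price of 100, quantity demanded is 520 − 4·100 = 120.
Sellers supply 120 only when they receive Ps with -79.5 + 1.5·Ps = 120, i.e. Ps = 133.
s = Ps − Pb = 133 − 100 = 33.

Required subsidy s = €33 per unit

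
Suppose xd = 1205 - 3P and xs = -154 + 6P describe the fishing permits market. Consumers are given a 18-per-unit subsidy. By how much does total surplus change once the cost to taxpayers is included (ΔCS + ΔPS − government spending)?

Net change in total surplus = -324

Pre-subsidy: 1205 - 3P = -154 + 6P gives P* = 151, x* = 752.
With the rebate, buyers effectively pay Pb = Ps − 18, where Ps is the price sellers receive.
Demand in terms of Ps becomes xd = 1205 − 3(Ps − 18) = 1259 - 3Ps. Setting this equal to supply: 1259 - 3Ps = -154 + 6Ps, so Ps = 157.
Buyers pay Pb = 157 − 18 = 139; x' = -154 + 6·157 = 788.
ΔCS = ½(752 + 788)(151 − 139) = 9240; ΔPS = ½(752 + 788)(157 − 151) = 4620.
Government spending = 18 × 788 = 14184.
Net change = 9240 + 4620 − 14184 = -324. The loss equals the DWL triangle ½·18·36.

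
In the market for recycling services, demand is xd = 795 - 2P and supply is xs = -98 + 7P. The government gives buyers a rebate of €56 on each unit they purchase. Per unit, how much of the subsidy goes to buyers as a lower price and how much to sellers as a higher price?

Buyers gain 392/9 per unit; sellers gain 112/9 per unit

Pre-subsidy: 795 - 2P = -98 + 7P gives P* = 893/9, x* = 5369/9.
With the rebate, buyers effectively pay Pb = Ps − 56, where Ps is the price sellers receive.
Demand in terms of Ps becomes xd = 795 − 2(Ps − 56) = 907 - 2Ps. Setting this equal to supply: 907 - 2Ps = -98 + 7Ps, so Ps = 335/3.
Buyers pay Pb = 335/3 − 56 = 167/3; x' = -98 + 7·(335/3) = 2051/3.
Buyers' price falls by P* − Pb = 893/9 − 167/3 = 392/9; sellers' price rises by Ps − P* = 335/3 − 893/9 = 112/9.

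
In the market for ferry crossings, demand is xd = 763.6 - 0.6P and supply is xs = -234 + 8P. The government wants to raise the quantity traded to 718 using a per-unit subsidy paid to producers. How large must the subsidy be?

Required subsidy s = 43 per unit

At x = 718, invert demand for the buyer price: Pb = (763.6 − 718)/0.6 = 76; invert supply for the seller price: Ps = (718 − (-234))/8 = 119.
The subsidy must fill the gap: s = Ps − Pb = 119 − 76 = 43.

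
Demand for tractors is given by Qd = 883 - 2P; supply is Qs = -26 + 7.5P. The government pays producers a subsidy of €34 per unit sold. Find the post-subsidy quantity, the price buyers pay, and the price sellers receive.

Pre-subsidy: 883 - 2P = -26 + 7.5P gives P* = 1818/19, Q* = 13141/19.
With the subsidy, sellers receive Ps = Pb + 34 for each unit, where Pb is the price buyers pay.
Supply in terms of Pb becomes Qs = -26 + 7.5(Pb + 34) = 229 + 7.5Pb. Setting this equal to demand: 883 - 2Pb = 229 + 7.5Pb, so Pb = 1308/19.
Sellers receive Ps = 1308/19 + 34 = 1954/19; Q' = 883 − 2·(1308/19) = 14161/19.

Q' = 14161/19; buyers pay 1308/19; sellers receive 1954/19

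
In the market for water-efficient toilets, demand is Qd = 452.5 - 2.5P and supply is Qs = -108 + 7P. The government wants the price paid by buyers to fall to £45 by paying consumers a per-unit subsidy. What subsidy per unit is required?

Required subsidy s = £19 per unit

At a buyer price of 45, quantity demanded is 452.5 − 2.5·45 = 340.
Sellers supply 340 only when they receive Ps with -108 + 7·Ps = 340, i.e. Ps = 64.
s = Ps − Pb = 64 − 45 = 19.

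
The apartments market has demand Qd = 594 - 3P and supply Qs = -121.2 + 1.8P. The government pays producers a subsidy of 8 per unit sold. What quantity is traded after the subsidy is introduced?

Pre-subsidy: 594 - 3P = -121.2 + 1.8P gives P* = 149, Q* = 147.
With the subsidy, sellers receive Ps = Pb + 8 for each unit, where Pb is the price buyers pay.
Supply in terms of Pb becomes Qs = -121.2 + 1.8(Pb + 8) = -106.8 + 1.8Pb. Setting this equal to demand: 594 - 3Pb = -106.8 + 1.8Pb, so Pb = 146.
Sellers receive Ps = 146 + 8 = 154; Q' = 594 − 3·146 = 156.

Q' = 156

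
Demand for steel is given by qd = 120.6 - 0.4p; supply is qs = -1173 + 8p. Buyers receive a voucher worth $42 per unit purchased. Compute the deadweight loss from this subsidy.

Pre-subsidy: 120.6 - 0.4p = -1173 + 8p gives p* = 154, q* = 59.
With the rebate, buyers effectively pay pb = ps − 42, where ps is the price sellers receive.
Demand in terms of ps becomes qd = 120.6 − 0.4(ps − 42) = 137.4 - 0.4ps. Setting this equal to supply: 137.4 - 0.4ps = -1173 + 8ps, so ps = 156.
Buyers pay pb = 156 − 42 = 114; q' = -1173 + 8·156 = 75.
The subsidy expands output by 75 − 59 = 16 past the efficient level; on those units the gap between marginal cost and willingness to pay runs from 0 up to 42.
DWL = ½ × 42 × 16 = 336.

Deadweight loss = $336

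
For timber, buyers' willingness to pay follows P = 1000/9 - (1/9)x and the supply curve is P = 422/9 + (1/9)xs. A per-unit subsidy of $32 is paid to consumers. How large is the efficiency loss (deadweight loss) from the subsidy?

Deadweight loss = $2304

Pre-subsidy: 1000/9 - (1/9)x = 422/9 + (1/9)x gives x* = 289 and P* = 79.
With the rebate, buyers effectively pay Pb = Ps − 32, where Ps is the price sellers receive.
On the curves, Pb = 1000/9 - (1/9)x and Ps = 422/9 + (1/9)x; the wedge Ps − Pb = 32 gives 422/9 + (1/9)x − (1000/9 - (1/9)x) = 32, so x' = 433.
Then Pb = 1000/9 − (1/9)·433 = 63 and Ps = 422/9 + (1/9)·433 = 95.
The subsidy expands output by 433 − 289 = 144 past the efficient level; on those units the gap between marginal cost and willingness to pay runs from 0 up to 32.
DWL = ½ × 32 × 144 = 2304.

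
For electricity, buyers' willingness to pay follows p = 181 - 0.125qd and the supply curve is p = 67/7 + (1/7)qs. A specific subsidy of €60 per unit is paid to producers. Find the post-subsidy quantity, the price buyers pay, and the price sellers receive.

Pre-subsidy: 181 - 0.125q = 67/7 + (1/7)q gives q* = 640 and p* = 101.
With the subsidy, sellers receive ps = pb + 60 for each unit, where pb is the price buyers pay.
On the curves, pb = 181 - 0.125q and ps = 67/7 + (1/7)q; the wedge ps − pb = 60 gives 67/7 + (1/7)q − (181 - 0.125q) = 60, so q' = 864.
Then pb = 181 − 0.125·864 = 73 and ps = 67/7 + (1/7)·864 = 133.

q' = 864; buyers pay €73; sellers receive €133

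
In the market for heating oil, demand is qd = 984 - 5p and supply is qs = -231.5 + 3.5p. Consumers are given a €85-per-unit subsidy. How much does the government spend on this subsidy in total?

Pre-subsidy: 984 - 5p = -231.5 + 3.5p gives p* = 143, q* = 269.
With the rebate, buyers effectively pay pb = ps − 85, where ps is the price sellers receive.
Demand in terms of ps becomes qd = 984 − 5(ps − 85) = 1409 - 5ps. Setting this equal to supply: 1409 - 5ps = -231.5 + 3.5ps, so ps = 193.
Buyers pay pb = 193 − 85 = 108; q' = -231.5 + 3.5·193 = 444.
Government outlay = subsidy × quantity = 85 × 444 = 37740.

Government cost = €37740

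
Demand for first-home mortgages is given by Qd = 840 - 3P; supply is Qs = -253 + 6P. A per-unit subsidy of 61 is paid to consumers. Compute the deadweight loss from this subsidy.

Pre-subsidy: 840 - 3P = -253 + 6P gives P* = 1093/9, Q* = 1427/3.
With the rebate, buyers effectively pay Pb = Ps − 61, where Ps is the price sellers receive.
Demand in terms of Ps becomes Qd = 840 − 3(Ps − 61) = 1023 - 3Ps. Setting this equal to supply: 1023 - 3Ps = -253 + 6Ps, so Ps = 1276/9.
Buyers pay Pb = 1276/9 − 61 = 727/9; Q' = -253 + 6·(1276/9) = 1793/3.
The subsidy expands output by 1793/3 − 1427/3 = 122 past the efficient level; on those units the gap between marginal cost and willingness to pay runs from 0 up to 61.
DWL = ½ × 61 × 122 = 3721.

Deadweight loss = 3721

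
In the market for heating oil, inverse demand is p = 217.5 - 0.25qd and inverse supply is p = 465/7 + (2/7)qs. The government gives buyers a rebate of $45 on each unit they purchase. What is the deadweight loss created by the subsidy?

Pre-subsidy: 217.5 - 0.25q = 465/7 + (2/7)q gives q* = 282 and p* = 147.
With the rebate, buyers effectively pay pb = ps − 45, where ps is the price sellers receive.
On the curves, pb = 217.5 - 0.25q and ps = 465/7 + (2/7)q; the wedge ps − pb = 45 gives 465/7 + (2/7)q − (217.5 - 0.25q) = 45, so q' = 366.
Then pb = 217.5 − 0.25·366 = 126 and ps = 465/7 + (2/7)·366 = 171.
The subsidy expands output by 366 − 282 = 84 past the efficient level; on those units the gap between marginal cost and willingness to pay runs from 0 up to 45.
DWL = ½ × 45 × 84 = 1890.

Deadweight loss = $1890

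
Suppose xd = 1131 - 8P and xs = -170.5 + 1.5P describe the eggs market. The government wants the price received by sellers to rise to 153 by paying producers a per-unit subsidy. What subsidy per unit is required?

At a seller price of 153, quantity supplied is -170.5 + 1.5·153 = 59.
Buyers absorb 59 only when they pay Pb with 1131 − 8·Pb = 59, i.e. Pb = 134.
s = Ps − Pb = 153 − 134 = 19.

Required subsidy s = 19 per unit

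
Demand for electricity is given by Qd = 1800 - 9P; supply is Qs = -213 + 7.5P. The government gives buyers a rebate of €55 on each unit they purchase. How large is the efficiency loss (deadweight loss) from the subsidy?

Pre-subsidy: 1800 - 9P = -213 + 7.5P gives P* = 122, Q* = 702.
With the rebate, buyers effectively pay Pb = Ps − 55, where Ps is the price sellers receive.
Demand in terms of Ps becomes Qd = 1800 − 9(Ps − 55) = 2295 - 9Ps. Setting this equal to supply: 2295 - 9Ps = -213 + 7.5Ps, so Ps = 152.
Buyers pay Pb = 152 − 55 = 97; Q' = -213 + 7.5·152 = 927.
The subsidy expands output by 927 − 702 = 225 past the efficient level; on those units the gap between marginal cost and willingness to pay runs from 0 up to 55.
DWL = ½ × 55 × 225 = 6187.5.

Deadweight loss = €6187.5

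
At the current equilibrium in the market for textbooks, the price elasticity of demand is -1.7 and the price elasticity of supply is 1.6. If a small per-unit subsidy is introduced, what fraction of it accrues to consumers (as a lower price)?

For a small subsidy around the equilibrium, the benefit split depends on the relative slopes, which at a point are proportional to the elasticities.
Buyer share = εs/(εs + |εd|) = 1.6/(1.6 + 1.7) = 16/33; seller share = |εd|/(εs + |εd|) = 17/33.

Consumer share = 16/33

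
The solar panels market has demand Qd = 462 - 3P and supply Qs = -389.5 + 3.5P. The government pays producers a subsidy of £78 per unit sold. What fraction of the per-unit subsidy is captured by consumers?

Consumer share = 7/13

Pre-subsidy: 462 - 3P = -389.5 + 3.5P gives P* = 131, Q* = 69.
With the subsidy, sellers receive Ps = Pb + 78 for each unit, where Pb is the price buyers pay.
Supply in terms of Pb becomes Qs = -389.5 + 3.5(Pb + 78) = -116.5 + 3.5Pb. Setting this equal to demand: 462 - 3Pb = -116.5 + 3.5Pb, so Pb = 89.
Sellers receive Ps = 89 + 78 = 167; Q' = 462 − 3·89 = 195.
Buyers' price falls by P* − Pb = 131 − 89 = 42; sellers' price rises by Ps − P* = 167 − 131 = 36.
So consumers capture 42/78 = 7/13 of each unit of subsidy.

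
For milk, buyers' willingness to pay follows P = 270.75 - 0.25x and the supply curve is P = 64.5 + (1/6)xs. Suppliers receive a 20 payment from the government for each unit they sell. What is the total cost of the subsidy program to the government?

Government cost = 10860

Pre-subsidy: 270.75 - 0.25x = 64.5 + (1/6)x gives x* = 495 and P* = 147.
With the subsidy, sellers receive Ps = Pb + 20 for each unit, where Pb is the price buyers pay.
On the curves, Pb = 270.75 - 0.25x and Ps = 64.5 + (1/6)x; the wedge Ps − Pb = 20 gives 64.5 + (1/6)x − (270.75 - 0.25x) = 20, so x' = 543.
Then Pb = 270.75 − 0.25·543 = 135 and Ps = 64.5 + (1/6)·543 = 155.
Government outlay = subsidy × quantity = 20 × 543 = 10860.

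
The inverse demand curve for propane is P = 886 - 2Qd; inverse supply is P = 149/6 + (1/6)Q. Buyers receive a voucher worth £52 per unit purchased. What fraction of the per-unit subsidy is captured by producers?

Producer share = 1/13

Pre-subsidy: 886 - 2Q = 149/6 + (1/6)Q gives Q* = 5167/13 and P* = 1184/13.
With the rebate, buyers effectively pay Pb = Ps − 52, where Ps is the price sellers receive.
On the curves, Pb = 886 - 2Q and Ps = 149/6 + (1/6)Q; the wedge Ps − Pb = 52 gives 149/6 + (1/6)Q − (886 - 2Q) = 52, so Q' = 5479/13.
Then Pb = 886 − 2·(5479/13) = 560/13 and Ps = 149/6 + (1/6)·(5479/13) = 1236/13.
Buyers' price falls by P* − Pb = 1184/13 − 560/13 = 48; sellers' price rises by Ps − P* = 1236/13 − 1184/13 = 4.
So producers capture 4/52 = 1/13 of each unit of subsidy.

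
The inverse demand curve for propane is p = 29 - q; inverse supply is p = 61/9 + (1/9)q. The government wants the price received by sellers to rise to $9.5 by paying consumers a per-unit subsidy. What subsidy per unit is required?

Required subsidy s = $5 per unit

At a seller price of 9.5, quantity supplied is -61 + 9·9.5 = 24.5.
Buyers absorb 24.5 only when they pay pb = 29 − 1·24.5 = 4.5.
s = ps − pb = 9.5 − 4.5 = 5.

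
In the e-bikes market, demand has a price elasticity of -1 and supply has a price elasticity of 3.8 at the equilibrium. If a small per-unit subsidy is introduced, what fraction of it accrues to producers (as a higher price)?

For a small subsidy around the equilibrium, the benefit split depends on the relative slopes, which at a point are proportional to the elasticities.
Buyer share = εs/(εs + |εd|) = 3.8/(3.8 + 1) = 19/24; seller share = |εd|/(εs + |εd|) = 5/24.
So producers capture 5/24 of the subsidy.

Producer share = 5/24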